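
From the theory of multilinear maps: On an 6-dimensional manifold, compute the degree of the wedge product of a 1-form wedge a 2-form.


The degree of a wedge product is the sum of the degrees of the individual forms.
Degrees: 1, 2
Total degree = 1 + 2 = 3

3


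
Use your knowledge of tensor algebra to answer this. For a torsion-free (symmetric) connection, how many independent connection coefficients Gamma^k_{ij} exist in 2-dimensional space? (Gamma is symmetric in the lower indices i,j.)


Christoffel symbols Gamma^k_{ij} are symmetric in i,j, so there are d * d(d+1)/2 independent symbols.
d = 2
d(d+1)/2 = 2 * 3 / 2 = 3
Total = 2 * 3 = 6

6


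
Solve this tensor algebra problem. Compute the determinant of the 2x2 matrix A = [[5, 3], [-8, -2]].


For a 2x2 matrix [[a, b], [c, d]], det = a*d - b*c.
a = 5, b = 3, c = -8, d = -2
a*d = 5 * -2 = -10
b*c = 3 * -8 = -24
det = -10 - -24 = 14

14


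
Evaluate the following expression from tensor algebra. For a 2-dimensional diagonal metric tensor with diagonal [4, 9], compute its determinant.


For a diagonal metric, the determinant is the product of diagonal entries.
Diagonal entries: 4, 9
det(g) = 4 * 9 = 36

36


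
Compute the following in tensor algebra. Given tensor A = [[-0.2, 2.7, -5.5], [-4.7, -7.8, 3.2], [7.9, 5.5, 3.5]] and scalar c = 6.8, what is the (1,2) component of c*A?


Scalar multiplication: (cA)_{ij} = c * A_{ij}.
c = 6.8
A_{12} = 2.7
(cA)_{12} = 6.8 * 2.7 = 18.36

18.36


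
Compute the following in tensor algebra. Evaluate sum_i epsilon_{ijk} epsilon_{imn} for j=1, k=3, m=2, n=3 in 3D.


Using the identity: epsilon_{ijk} epsilon_{imn} = delta_{jm} delta_{kn} - delta_{jn} delta_{km}.
delta_{12} = 0
delta_{33} = 1
delta_{13} = 0
delta_{32} = 0
Result = 0 * 1 - 0 * 0 = 0 - 0 = 0

0


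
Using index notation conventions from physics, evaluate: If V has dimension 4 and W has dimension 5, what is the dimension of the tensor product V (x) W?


The dimension of a tensor product is the product of dimensions.
dim(V) = 4, dim(W) = 5
dim(V (x) W) = 4 * 5 = 20

20


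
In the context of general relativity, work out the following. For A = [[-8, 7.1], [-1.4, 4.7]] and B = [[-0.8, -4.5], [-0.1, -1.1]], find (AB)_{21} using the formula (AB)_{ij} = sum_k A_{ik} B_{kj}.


(AB)_{ij} = sum_k A_{ik} B_{kj}.
For i=2, j=1:
A_{21} * B_{11} = -1.4 * -0.8 = 1.12
A_{22} * B_{21} = 4.7 * -0.1 = -0.47
Sum = 1.12 + -0.47 = 0.65

0.65


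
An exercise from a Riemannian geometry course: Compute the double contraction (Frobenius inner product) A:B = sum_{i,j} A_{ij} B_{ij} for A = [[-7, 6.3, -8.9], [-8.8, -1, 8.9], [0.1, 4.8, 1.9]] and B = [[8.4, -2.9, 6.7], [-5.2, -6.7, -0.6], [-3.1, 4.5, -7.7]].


A:B = sum over all i,j of A_{ij} * B_{ij}.
Row 1: -7*8.4=-58.8, 6.3*-2.9=-18.27, -8.9*6.7=-59.63 => row sum = -136.7
Row 2: -8.8*-5.2=45.76, -1*-6.7=6.7, 8.9*-0.6=-5.34 => row sum = 47.12
Row 3: 0.1*-3.1=-0.31, 4.8*4.5=21.6, 1.9*-7.7=-14.63 => row sum = 6.66
Total = -136.7 + 47.12 + 6.66 = -82.92

-82.92


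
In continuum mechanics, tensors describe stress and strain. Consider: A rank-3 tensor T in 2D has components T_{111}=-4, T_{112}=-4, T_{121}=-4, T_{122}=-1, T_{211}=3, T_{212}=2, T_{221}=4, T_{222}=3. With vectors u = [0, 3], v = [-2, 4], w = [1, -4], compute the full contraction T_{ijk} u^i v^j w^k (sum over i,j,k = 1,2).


S = sum over i,j,k of T_{ijk} u_i v_j w_k. Expanding all 8 terms:
T_{111}*u_1*v_1*w_1 = -4*0*-2*1 = 0  (running total: 0)
T_{112}*u_1*v_1*w_2 = -4*0*-2*-4 = 0  (running total: 0)
T_{121}*u_1*v_2*w_1 = -4*0*4*1 = 0  (running total: 0)
T_{122}*u_1*v_2*w_2 = -1*0*4*-4 = 0  (running total: 0)
T_{211}*u_2*v_1*w_1 = 3*3*-2*1 = -18  (running total: -18)
T_{212}*u_2*v_1*w_2 = 2*3*-2*-4 = 48  (running total: 30)
T_{221}*u_2*v_2*w_1 = 4*3*4*1 = 48  (running total: 78)
T_{222}*u_2*v_2*w_2 = 3*3*4*-4 = -144  (running total: -66)
S = -66

-66


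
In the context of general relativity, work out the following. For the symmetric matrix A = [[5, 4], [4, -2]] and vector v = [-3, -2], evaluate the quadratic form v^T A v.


First compute Av:
(Av)_1 = 5*-3 + 4*-2 = -23
(Av)_2 = 4*-3 + -2*-2 = -8
Av = [-23, -8]
Then v^T (Av) = -3*-23 + -2*-8
= 69 + 16 = 85

85


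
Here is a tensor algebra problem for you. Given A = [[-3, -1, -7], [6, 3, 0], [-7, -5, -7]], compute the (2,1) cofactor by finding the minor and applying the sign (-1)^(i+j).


To find cofactor C_{21}, delete row 2 and column 1.
The resulting 2x2 submatrix is: [[-1, -7], [-5, -7]]
Minor M_{21} = -1*-7 - -7*-5
  = 7 - 35 = -28
Sign = (-1)^(2+1) = (-1)^3 = -1
Cofactor C_{21} = -1 * -28 = 28

28


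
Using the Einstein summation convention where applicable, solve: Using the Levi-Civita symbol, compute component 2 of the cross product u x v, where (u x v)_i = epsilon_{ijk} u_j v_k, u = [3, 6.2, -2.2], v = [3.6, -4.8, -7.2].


(u x v)_2 = sum_{j,k} epsilon_{2jk} u_j v_k. Only permutations of (1,2,3) contribute; the two non-zero terms are:
eps_{213} u_1 v_3 = -1 * 3 * -7.2 = 21.6
eps_{231} u_3 v_1 = 1 * -2.2 * 3.6 = -7.92
(u x v)_2 = 13.68

13.68


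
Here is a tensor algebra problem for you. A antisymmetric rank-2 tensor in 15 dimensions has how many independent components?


A antisymmetric rank-2 tensor in d dimensions has d(d-1)/2 independent components.
d = 15
d(d-1)/2 = 15 * 14 / 2 = 210 / 2 = 105

105


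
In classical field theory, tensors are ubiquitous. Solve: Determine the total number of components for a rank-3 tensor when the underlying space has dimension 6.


The number of components of a rank-r tensor in d dimensions is d^r.
Here d = 6 and r = 3.
6^3 = 216

216


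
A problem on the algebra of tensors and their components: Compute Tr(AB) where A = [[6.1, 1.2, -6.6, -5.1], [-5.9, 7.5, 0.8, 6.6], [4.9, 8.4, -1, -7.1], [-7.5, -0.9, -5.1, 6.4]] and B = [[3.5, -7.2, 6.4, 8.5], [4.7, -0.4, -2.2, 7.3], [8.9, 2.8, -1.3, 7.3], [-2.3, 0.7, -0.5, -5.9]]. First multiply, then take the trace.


Tr(AB) = sum_i (AB)_{ii} where (AB)_{ii} = sum_k A_{ik} B_{ki}.
(AB)_{11} = 6.1*3.5 + 1.2*4.7 + -6.6*8.9 + -5.1*-2.3 = -20.02
(AB)_{22} = -5.9*-7.2 + 7.5*-0.4 + 0.8*2.8 + 6.6*0.7 = 46.34
(AB)_{33} = 4.9*6.4 + 8.4*-2.2 + -1*-1.3 + -7.1*-0.5 = 17.73
(AB)_{44} = -7.5*8.5 + -0.9*7.3 + -5.1*7.3 + 6.4*-5.9 = -145.31
Tr(AB) = -20.02 + 46.34 + 17.73 + -145.31 = -101.26

-101.26


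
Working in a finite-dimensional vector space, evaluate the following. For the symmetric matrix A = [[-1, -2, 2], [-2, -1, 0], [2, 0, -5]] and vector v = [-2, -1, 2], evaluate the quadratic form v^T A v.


First compute Av:
(Av)_1 = -1*-2 + -2*-1 + 2*2 = 8
(Av)_2 = -2*-2 + -1*-1 + 0*2 = 5
(Av)_3 = 2*-2 + 0*-1 + -5*2 = -14
Av = [8, 5, -14]
Then v^T (Av) = -2*8 + -1*5 + 2*-14
= -16 + -5 + -28 = -49

-49


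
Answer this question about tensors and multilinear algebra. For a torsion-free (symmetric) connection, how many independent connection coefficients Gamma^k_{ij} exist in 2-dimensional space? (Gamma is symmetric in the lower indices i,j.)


Christoffel symbols Gamma^k_{ij} are symmetric in i,j, so there are d * d(d+1)/2 independent symbols.
d = 2
d(d+1)/2 = 2 * 3 / 2 = 3
Total = 2 * 3 = 6

6


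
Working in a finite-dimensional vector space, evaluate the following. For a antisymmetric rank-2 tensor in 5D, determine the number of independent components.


A antisymmetric rank-2 tensor in d dimensions has d(d-1)/2 independent components.
d = 5
d(d-1)/2 = 5 * 4 / 2 = 20 / 2 = 10

10


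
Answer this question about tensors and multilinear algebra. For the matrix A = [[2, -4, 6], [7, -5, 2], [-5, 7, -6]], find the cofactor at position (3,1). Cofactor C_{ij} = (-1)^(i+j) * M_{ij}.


To find cofactor C_{31}, delete row 3 and column 1.
The resulting 2x2 submatrix is: [[-4, 6], [-5, 2]]
Minor M_{31} = -4*2 - 6*-5
  = -8 - -30 = 22
Sign = (-1)^(3+1) = (-1)^4 = 1
Cofactor C_{31} = 1 * 22 = 22

22


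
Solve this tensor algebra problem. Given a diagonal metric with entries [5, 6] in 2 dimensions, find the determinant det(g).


For a diagonal metric, the determinant is the product of diagonal entries.
Diagonal entries: 5, 6
det(g) = 5 * 6 = 30

30


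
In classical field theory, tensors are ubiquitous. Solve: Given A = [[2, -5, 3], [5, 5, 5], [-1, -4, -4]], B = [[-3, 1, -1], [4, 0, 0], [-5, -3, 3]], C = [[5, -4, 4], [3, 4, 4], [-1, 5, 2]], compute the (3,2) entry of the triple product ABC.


(ABC)_{32} = sum_m (AB)_{3m} C_{m2}. First compute row 3 of AB.
(AB)_{31} = -1*-3 + -4*4 + -4*-5 = 7
(AB)_{32} = -1*1 + -4*0 + -4*-3 = 11
(AB)_{33} = -1*-1 + -4*0 + -4*3 = -11
Now contract with column 2 of C:
(AB)_{31} * C_{12} = 7 * -4 = -28
(AB)_{32} * C_{22} = 11 * 4 = 44
(AB)_{33} * C_{32} = -11 * 5 = -55
(ABC)_{32} = -28 + 44 + -55 = -39

-39


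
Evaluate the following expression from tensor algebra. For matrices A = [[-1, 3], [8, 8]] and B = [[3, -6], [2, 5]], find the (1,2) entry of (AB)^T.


(AB)^T_{ij} = (AB)_{ji} = sum_k A_{jk} B_{ki}.
For i=1, j=2 we need (AB)_{21}:
A_{21} * B_{11} = 8 * 3 = 24
A_{22} * B_{21} = 8 * 2 = 16
Sum = 24 + 16 = 40

40


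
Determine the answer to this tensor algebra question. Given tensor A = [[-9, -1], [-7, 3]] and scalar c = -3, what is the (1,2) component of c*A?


Scalar multiplication: (cA)_{ij} = c * A_{ij}.
c = -3
A_{12} = -1
(cA)_{12} = -3 * -1 = 3

3


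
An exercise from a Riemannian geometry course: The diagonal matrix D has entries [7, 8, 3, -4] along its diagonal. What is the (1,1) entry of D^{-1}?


For a diagonal matrix, the inverse has entries (D^{-1})_{ii} = 1/d_{ii}.
The diagonal entries are: d_{11} = 7, d_{22} = 8, d_{33} = 3, d_{44} = -4
We need (D^{-1})_{11} = 1/d_{11} = 1/7 = 1/7

1/7


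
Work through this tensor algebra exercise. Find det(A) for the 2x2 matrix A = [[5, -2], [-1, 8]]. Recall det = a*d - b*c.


For a 2x2 matrix [[a, b], [c, d]], det = a*d - b*c.
a = 5, b = -2, c = -1, d = 8
a*d = 5 * 8 = 40
b*c = -2 * -1 = 2
det = 40 - 2 = 38

38


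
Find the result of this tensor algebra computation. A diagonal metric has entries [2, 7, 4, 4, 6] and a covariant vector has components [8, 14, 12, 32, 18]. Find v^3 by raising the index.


To raise an index with a diagonal metric: v^i = v_i / g_{ii}.
For index 3: v_3 = 12, g_{33} = 4
v^3 = 12 / 4 = 3

3


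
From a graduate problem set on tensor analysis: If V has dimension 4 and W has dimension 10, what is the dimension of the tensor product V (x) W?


The dimension of a tensor product is the product of dimensions.
dim(V) = 4, dim(W) = 10
dim(V (x) W) = 4 * 10 = 40

40


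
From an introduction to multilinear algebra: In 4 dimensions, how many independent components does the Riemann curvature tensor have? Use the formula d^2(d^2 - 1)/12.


The Riemann tensor in d dimensions has d^2(d^2 - 1)/12 independent components.
d = 4, so d^2 = 16
d^2 - 1 = 15
d^2(d^2 - 1) = 16 * 15 = 240
Divide by 12: 240 / 12 = 20

20


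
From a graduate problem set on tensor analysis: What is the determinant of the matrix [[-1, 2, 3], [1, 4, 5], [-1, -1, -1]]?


Expanding along the first row, det(A) = a11*M_11 - a12*M_12 + a13*M_13, where M_1j is the (1,j) minor.
Minor M_11 = 4*-1 - 5*-1 = 1
Minor M_12 = 1*-1 - 5*-1 = 4
Minor M_13 = 1*-1 - 4*-1 = 3
det = -1*(1) - 2*(4) + 3*(3)
    = -1 - 8 + 9
    = 0

0


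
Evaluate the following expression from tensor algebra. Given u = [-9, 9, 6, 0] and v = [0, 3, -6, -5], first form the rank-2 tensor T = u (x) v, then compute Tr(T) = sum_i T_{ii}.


The outer product gives T_{ij} = u_i v_j.
The trace (contraction) is Tr(T) = sum_i T_{ii} = sum_i u_i v_i.
Diagonal entries:
T_{11} = u_1 * v_1 = -9 * 0 = 0
T_{22} = u_2 * v_2 = 9 * 3 = 27
T_{33} = u_3 * v_3 = 6 * -6 = -36
T_{44} = u_4 * v_4 = 0 * -5 = 0
Tr(T) = 0 + 27 + -36 + 0 = -9

-9


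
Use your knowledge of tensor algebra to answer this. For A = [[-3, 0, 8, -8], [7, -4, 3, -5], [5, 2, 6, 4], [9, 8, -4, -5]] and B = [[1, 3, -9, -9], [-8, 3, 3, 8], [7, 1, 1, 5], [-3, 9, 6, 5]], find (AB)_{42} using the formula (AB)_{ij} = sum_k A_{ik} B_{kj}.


(AB)_{ij} = sum_k A_{ik} B_{kj}.
For i=4, j=2:
A_{41} * B_{12} = 9 * 3 = 27
A_{42} * B_{22} = 8 * 3 = 24
A_{43} * B_{32} = -4 * 1 = -4
A_{44} * B_{42} = -5 * 9 = -45
Sum = 27 + 24 + -4 + -45 = 2

2


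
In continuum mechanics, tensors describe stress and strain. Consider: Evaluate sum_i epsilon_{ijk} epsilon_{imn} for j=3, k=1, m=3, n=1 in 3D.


Using the identity: epsilon_{ijk} epsilon_{imn} = delta_{jm} delta_{kn} - delta_{jn} delta_{km}.
delta_{33} = 1
delta_{11} = 1
delta_{31} = 0
delta_{13} = 0
Result = 1 * 1 - 0 * 0 = 1 - 0 = 1

1


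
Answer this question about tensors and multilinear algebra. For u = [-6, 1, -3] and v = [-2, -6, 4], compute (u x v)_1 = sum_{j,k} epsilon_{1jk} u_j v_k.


(u x v)_1 = sum_{j,k} epsilon_{1jk} u_j v_k. Only permutations of (1,2,3) contribute; the two non-zero terms are:
eps_{123} u_2 v_3 = 1 * 1 * 4 = 4
eps_{132} u_3 v_2 = -1 * -3 * -6 = -18
(u x v)_1 = -14

-14


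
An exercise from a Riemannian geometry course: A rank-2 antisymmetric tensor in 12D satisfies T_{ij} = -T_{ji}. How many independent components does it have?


An antisymmetric rank-2 tensor satisfies A_{ij} = -A_{ji}, so diagonal entries are zero.
The independent components are the upper-triangular entries: C(n, 2) = n(n-1)/2.
n = 12
C(12, 2) = 12 * 11 / 2 = 132 / 2 = 66

66


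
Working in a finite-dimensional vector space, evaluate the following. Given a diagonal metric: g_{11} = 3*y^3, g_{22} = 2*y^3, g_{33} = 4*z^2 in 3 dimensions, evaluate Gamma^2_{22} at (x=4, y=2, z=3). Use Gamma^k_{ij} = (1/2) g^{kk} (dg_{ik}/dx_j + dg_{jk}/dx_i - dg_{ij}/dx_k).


For a diagonal metric, Gamma^k_{ij} = (1/2) g^{kk} (dg_{ik}/dx_j + dg_{jk}/dx_i - dg_{ij}/dx_k).
The metric is diagonal, so g_{ab} = 0 for a != b.
At the given point: g_{11} = 24, g_{22} = 16, g_{33} = 36
g^{22} = 1/16
dg_{22}/dx_2 = dg_{22}/dx_2 = 24
dg_{22}/dx_2 = dg_{22}/dx_2 = 24
dg_{22}/dx_2 = dg_{22}/dx_2 = 24
Numerator = 24 + 24 - 24 = 24
Gamma^2_{22} = 24 / (2 * 16) = 3/4

3/4


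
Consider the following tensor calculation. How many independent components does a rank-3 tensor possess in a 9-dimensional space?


The number of components of a rank-r tensor in d dimensions is d^r.
Here d = 9 and r = 3.
9^3 = 729

729


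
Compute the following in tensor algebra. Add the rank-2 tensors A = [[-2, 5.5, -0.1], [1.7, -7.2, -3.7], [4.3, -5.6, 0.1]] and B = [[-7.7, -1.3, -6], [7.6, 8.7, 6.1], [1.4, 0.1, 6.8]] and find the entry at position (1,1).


Tensor addition is component-wise: (A + B)_{ij} = A_{ij} + B_{ij}.
A_{11} = -2
B_{11} = -7.7
(A + B)_{11} = -2 + -7.7 = -9.7

-9.7


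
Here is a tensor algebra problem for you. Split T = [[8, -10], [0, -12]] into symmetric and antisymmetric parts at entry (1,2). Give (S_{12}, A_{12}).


T_{12} = -10
T_{21} = 0
S_{12} = (-10 + 0)/2 = -10/2 = -5
A_{12} = (-10 - 0)/2 = -10/2 = -5
Check: S + A = -5 + -5 = -10 = T_{12}.

(-5, -5)


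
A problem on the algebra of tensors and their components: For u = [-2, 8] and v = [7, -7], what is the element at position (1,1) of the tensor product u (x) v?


The outer product entry T_{ij} = u_i * v_j.
We need i=1, j=1.
u_1 = -2, v_1 = 7
T_{1,1} = -2 * 7 = -14

-14


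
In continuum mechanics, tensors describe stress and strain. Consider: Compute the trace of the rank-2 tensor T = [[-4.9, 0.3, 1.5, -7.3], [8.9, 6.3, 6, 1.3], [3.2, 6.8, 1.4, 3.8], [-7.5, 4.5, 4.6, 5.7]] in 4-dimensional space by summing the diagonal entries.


The contraction (trace) of a rank-2 tensor is the sum of its diagonal elements.
Diagonal entries: A[1,1] = -4.9, A[2,2] = 6.3, A[3,3] = 1.4, A[4,4] = 5.7
Tr(A) = -4.9 + 6.3 + 1.4 + 5.7 = 8.5

8.5


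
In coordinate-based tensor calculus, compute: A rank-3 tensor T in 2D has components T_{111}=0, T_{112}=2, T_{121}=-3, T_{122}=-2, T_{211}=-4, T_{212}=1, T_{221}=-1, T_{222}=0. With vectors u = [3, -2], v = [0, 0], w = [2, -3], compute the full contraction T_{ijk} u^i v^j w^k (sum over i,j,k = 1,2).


S = sum over i,j,k of T_{ijk} u_i v_j w_k. Expanding all 8 terms:
T_{111}*u_1*v_1*w_1 = 0*3*0*2 = 0  (running total: 0)
T_{112}*u_1*v_1*w_2 = 2*3*0*-3 = 0  (running total: 0)
T_{121}*u_1*v_2*w_1 = -3*3*0*2 = 0  (running total: 0)
T_{122}*u_1*v_2*w_2 = -2*3*0*-3 = 0  (running total: 0)
T_{211}*u_2*v_1*w_1 = -4*-2*0*2 = 0  (running total: 0)
T_{212}*u_2*v_1*w_2 = 1*-2*0*-3 = 0  (running total: 0)
T_{221}*u_2*v_2*w_1 = -1*-2*0*2 = 0  (running total: 0)
T_{222}*u_2*v_2*w_2 = 0*-2*0*-3 = 0  (running total: 0)
S = 0

0


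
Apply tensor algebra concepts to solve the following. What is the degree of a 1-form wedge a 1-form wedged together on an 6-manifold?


The degree of a wedge product is the sum of the degrees of the individual forms.
Degrees: 1, 1
Total degree = 1 + 1 = 2

2


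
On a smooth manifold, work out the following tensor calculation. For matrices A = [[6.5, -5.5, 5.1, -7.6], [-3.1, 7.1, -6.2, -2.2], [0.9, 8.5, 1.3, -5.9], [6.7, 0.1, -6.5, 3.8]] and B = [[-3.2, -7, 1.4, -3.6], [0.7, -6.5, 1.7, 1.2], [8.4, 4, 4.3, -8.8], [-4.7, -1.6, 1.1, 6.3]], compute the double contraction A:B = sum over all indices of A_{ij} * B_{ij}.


A:B = sum over all i,j of A_{ij} * B_{ij}.
Row 1: 6.5*-3.2=-20.8, -5.5*-7=38.5, 5.1*1.4=7.14, -7.6*-3.6=27.36 => row sum = 52.2
Row 2: -3.1*0.7=-2.17, 7.1*-6.5=-46.15, -6.2*1.7=-10.54, -2.2*1.2=-2.64 => row sum = -61.5
Row 3: 0.9*8.4=7.56, 8.5*4=34, 1.3*4.3=5.59, -5.9*-8.8=51.92 => row sum = 99.07
Row 4: 6.7*-4.7=-31.49, 0.1*-1.6=-0.16, -6.5*1.1=-7.15, 3.8*6.3=23.94 => row sum = -14.86
Total = 52.2 + -61.5 + 99.07 + -14.86 = 74.91

74.91


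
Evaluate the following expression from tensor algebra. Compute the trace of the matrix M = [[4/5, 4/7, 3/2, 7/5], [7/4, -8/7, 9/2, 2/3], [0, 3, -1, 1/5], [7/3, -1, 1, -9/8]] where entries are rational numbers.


The trace is the sum of diagonal entries.
Diagonal: M[1,1] = 4/5, M[2,2] = -8/7, M[3,3] = -1, M[4,4] = -9/8
Tr(M) = 4/5 + -8/7 + -1 + -9/8
Computing step by step:
After adding M[1,1]: 4/5
After adding M[2,2]: -12/35
After adding M[3,3]: -47/35
After adding M[4,4]: -691/280
Tr(M) = -691/280

-691/280


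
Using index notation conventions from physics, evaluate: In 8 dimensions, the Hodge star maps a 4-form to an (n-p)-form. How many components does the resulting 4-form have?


The Hodge dual of a p-form on an n-dimensional manifold is an (n-p)-form.
n = 8, p = 4, so dual degree = 8 - 4 = 4
The number of components is C(n, n-p) = C(8, 4) = 70

70


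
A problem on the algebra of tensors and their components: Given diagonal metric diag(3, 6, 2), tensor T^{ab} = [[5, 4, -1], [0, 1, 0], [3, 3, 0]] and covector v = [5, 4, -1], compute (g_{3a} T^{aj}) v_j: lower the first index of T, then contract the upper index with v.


Step 1: lower the first index. For a diagonal metric, g_{ia} T^{aj} = g_{ii} T^{ij} (no sum on i).
g_{33} = 2
S_3{}^1 = 2 * T^{31} = 2 * 3 = 6
S_3{}^2 = 2 * T^{32} = 2 * 3 = 6
S_3{}^3 = 2 * T^{33} = 2 * 0 = 0
Step 2: contract S_3{}^j with v_j.
S_3{}^1 * v_1 = 6 * 5 = 30
S_3{}^2 * v_2 = 6 * 4 = 24
S_3{}^3 * v_3 = 0 * -1 = 0
Result = 30 + 24 + 0 = 54

54


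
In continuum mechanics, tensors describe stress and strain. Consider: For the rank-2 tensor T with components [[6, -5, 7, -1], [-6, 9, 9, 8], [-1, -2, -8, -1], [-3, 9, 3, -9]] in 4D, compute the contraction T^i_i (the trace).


The contraction (trace) of a rank-2 tensor is the sum of its diagonal elements.
Diagonal entries: A[1,1] = 6, A[2,2] = 9, A[3,3] = -8, A[4,4] = -9
Tr(A) = 6 + 9 + -8 + -9 = -2

-2


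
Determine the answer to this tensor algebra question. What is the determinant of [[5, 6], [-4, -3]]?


For a 2x2 matrix [[a, b], [c, d]], det = a*d - b*c.
a = 5, b = 6, c = -4, d = -3
a*d = 5 * -3 = -15
b*c = 6 * -4 = -24
det = -15 - -24 = 9

9


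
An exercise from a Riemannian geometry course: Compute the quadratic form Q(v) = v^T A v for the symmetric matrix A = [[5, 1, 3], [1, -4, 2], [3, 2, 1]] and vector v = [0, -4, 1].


First compute Av:
(Av)_1 = 5*0 + 1*-4 + 3*1 = -1
(Av)_2 = 1*0 + -4*-4 + 2*1 = 18
(Av)_3 = 3*0 + 2*-4 + 1*1 = -7
Av = [-1, 18, -7]
Then v^T (Av) = 0*-1 + -4*18 + 1*-7
= 0 + -72 + -7 = -79

-79


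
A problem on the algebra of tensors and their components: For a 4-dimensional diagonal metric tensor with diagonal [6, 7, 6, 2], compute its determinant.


For a diagonal metric, the determinant is the product of diagonal entries.
Diagonal entries: 6, 7, 6, 2
det(g) = 6 * 7 * 6 * 2 = 504

504


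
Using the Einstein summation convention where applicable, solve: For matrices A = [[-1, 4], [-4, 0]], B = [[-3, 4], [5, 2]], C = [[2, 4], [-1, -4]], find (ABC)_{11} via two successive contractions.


(ABC)_{11} = sum_m (AB)_{1m} C_{m1}. First compute row 1 of AB.
(AB)_{11} = -1*-3 + 4*5 = 23
(AB)_{12} = -1*4 + 4*2 = 4
Now contract with column 1 of C:
(AB)_{11} * C_{11} = 23 * 2 = 46
(AB)_{12} * C_{21} = 4 * -1 = -4
(ABC)_{11} = 46 + -4 = 42

42


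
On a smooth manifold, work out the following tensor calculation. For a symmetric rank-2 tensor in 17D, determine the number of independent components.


A symmetric rank-2 tensor in d dimensions has d(d+1)/2 independent components.
d = 17
d(d+1)/2 = 17 * 18 / 2 = 306 / 2 = 153

153


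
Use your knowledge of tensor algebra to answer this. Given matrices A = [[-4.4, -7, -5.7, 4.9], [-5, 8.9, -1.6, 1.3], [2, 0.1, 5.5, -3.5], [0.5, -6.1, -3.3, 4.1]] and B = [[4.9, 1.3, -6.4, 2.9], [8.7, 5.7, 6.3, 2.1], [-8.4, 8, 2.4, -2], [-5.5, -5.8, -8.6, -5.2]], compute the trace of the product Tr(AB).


Tr(AB) = sum_i (AB)_{ii} where (AB)_{ii} = sum_k A_{ik} B_{ki}.
(AB)_{11} = -4.4*4.9 + -7*8.7 + -5.7*-8.4 + 4.9*-5.5 = -61.53
(AB)_{22} = -5*1.3 + 8.9*5.7 + -1.6*8 + 1.3*-5.8 = 23.89
(AB)_{33} = 2*-6.4 + 0.1*6.3 + 5.5*2.4 + -3.5*-8.6 = 31.13
(AB)_{44} = 0.5*2.9 + -6.1*2.1 + -3.3*-2 + 4.1*-5.2 = -26.08
Tr(AB) = -61.53 + 23.89 + 31.13 + -26.08 = -32.59

-32.59


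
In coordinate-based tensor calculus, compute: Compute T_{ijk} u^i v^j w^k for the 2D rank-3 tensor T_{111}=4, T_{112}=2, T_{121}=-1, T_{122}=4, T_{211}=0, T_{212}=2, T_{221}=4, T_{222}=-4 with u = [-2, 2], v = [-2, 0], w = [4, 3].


S = sum over i,j,k of T_{ijk} u_i v_j w_k. Expanding all 8 terms:
T_{111}*u_1*v_1*w_1 = 4*-2*-2*4 = 64  (running total: 64)
T_{112}*u_1*v_1*w_2 = 2*-2*-2*3 = 24  (running total: 88)
T_{121}*u_1*v_2*w_1 = -1*-2*0*4 = 0  (running total: 88)
T_{122}*u_1*v_2*w_2 = 4*-2*0*3 = 0  (running total: 88)
T_{211}*u_2*v_1*w_1 = 0*2*-2*4 = 0  (running total: 88)
T_{212}*u_2*v_1*w_2 = 2*2*-2*3 = -24  (running total: 64)
T_{221}*u_2*v_2*w_1 = 4*2*0*4 = 0  (running total: 64)
T_{222}*u_2*v_2*w_2 = -4*2*0*3 = 0  (running total: 64)
S = 64

64


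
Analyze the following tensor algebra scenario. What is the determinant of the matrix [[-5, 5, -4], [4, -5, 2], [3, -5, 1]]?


Expanding along the first row, det(A) = a11*M_11 - a12*M_12 + a13*M_13, where M_1j is the (1,j) minor.
Minor M_11 = -5*1 - 2*-5 = 5
Minor M_12 = 4*1 - 2*3 = -2
Minor M_13 = 4*-5 - -5*3 = -5
det = -5*(5) - 5*(-2) + -4*(-5)
    = -25 - -10 + 20
    = 5

5


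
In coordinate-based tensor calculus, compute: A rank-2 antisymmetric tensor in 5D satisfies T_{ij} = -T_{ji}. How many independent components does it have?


An antisymmetric rank-2 tensor satisfies A_{ij} = -A_{ji}, so diagonal entries are zero.
The independent components are the upper-triangular entries: C(n, 2) = n(n-1)/2.
n = 5
C(5, 2) = 5 * 4 / 2 = 20 / 2 = 10

10


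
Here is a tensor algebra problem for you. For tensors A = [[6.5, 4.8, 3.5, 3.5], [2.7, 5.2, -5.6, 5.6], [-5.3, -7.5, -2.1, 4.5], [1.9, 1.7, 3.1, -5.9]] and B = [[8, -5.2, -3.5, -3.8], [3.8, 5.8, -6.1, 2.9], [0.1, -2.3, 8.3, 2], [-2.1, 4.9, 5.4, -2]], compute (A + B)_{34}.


Tensor addition is component-wise: (A + B)_{ij} = A_{ij} + B_{ij}.
A_{34} = 4.5
B_{34} = 2
(A + B)_{34} = 4.5 + 2 = 6.5

6.5


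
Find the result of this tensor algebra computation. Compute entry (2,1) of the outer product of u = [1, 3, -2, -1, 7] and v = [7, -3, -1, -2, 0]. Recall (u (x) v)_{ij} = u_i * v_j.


The outer product entry T_{ij} = u_i * v_j.
We need i=2, j=1.
u_2 = 3, v_1 = 7
T_{2,1} = 3 * 7 = 21

21


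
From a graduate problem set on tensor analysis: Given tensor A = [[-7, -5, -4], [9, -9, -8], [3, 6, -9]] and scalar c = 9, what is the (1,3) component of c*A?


Scalar multiplication: (cA)_{ij} = c * A_{ij}.
c = 9
A_{13} = -4
(cA)_{13} = 9 * -4 = -36

-36


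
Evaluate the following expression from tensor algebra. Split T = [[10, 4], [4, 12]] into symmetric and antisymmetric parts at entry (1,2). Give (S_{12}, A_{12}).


T_{12} = 4
T_{21} = 4
S_{12} = (4 + 4)/2 = 8/2 = 4
A_{12} = (4 - 4)/2 = 0/2 = 0
Check: S + A = 4 + 0 = 4 = T_{12}.

(4, 0)


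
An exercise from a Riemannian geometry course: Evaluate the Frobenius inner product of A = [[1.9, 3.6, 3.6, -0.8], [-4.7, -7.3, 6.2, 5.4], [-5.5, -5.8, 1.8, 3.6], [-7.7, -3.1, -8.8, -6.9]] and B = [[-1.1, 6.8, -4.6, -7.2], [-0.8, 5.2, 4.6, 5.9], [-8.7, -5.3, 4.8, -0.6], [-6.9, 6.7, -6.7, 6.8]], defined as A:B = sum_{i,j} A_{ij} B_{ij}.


A:B = sum over all i,j of A_{ij} * B_{ij}.
Row 1: 1.9*-1.1=-2.09, 3.6*6.8=24.48, 3.6*-4.6=-16.56, -0.8*-7.2=5.76 => row sum = 11.59
Row 2: -4.7*-0.8=3.76, -7.3*5.2=-37.96, 6.2*4.6=28.52, 5.4*5.9=31.86 => row sum = 26.18
Row 3: -5.5*-8.7=47.85, -5.8*-5.3=30.74, 1.8*4.8=8.64, 3.6*-0.6=-2.16 => row sum = 85.07
Row 4: -7.7*-6.9=53.13, -3.1*6.7=-20.77, -8.8*-6.7=58.96, -6.9*6.8=-46.92 => row sum = 44.4
Total = 11.59 + 26.18 + 85.07 + 44.4 = 167.24

167.24


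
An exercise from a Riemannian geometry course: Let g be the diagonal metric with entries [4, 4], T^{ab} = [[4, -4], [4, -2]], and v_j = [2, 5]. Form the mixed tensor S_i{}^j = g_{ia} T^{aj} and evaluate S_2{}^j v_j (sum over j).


Step 1: lower the first index. For a diagonal metric, g_{ia} T^{aj} = g_{ii} T^{ij} (no sum on i).
g_{22} = 4
S_2{}^1 = 4 * T^{21} = 4 * 4 = 16
S_2{}^2 = 4 * T^{22} = 4 * -2 = -8
Step 2: contract S_2{}^j with v_j.
S_2{}^1 * v_1 = 16 * 2 = 32
S_2{}^2 * v_2 = -8 * 5 = -40
Result = 32 + -40 = -8

-8


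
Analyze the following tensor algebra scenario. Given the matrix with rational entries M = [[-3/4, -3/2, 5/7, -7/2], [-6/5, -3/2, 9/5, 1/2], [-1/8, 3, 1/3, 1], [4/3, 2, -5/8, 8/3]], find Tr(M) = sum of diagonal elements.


The trace is the sum of diagonal entries.
Diagonal: M[1,1] = -3/4, M[2,2] = -3/2, M[3,3] = 1/3, M[4,4] = 8/3
Tr(M) = -3/4 + -3/2 + 1/3 + 8/3
Computing step by step:
After adding M[1,1]: -3/4
After adding M[2,2]: -9/4
After adding M[3,3]: -23/12
After adding M[4,4]: 3/4
Tr(M) = 3/4

3/4


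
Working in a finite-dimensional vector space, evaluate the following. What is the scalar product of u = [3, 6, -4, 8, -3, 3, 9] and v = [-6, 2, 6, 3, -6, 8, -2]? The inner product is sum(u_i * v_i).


The inner product u . v = sum of u_i * v_i.
Term-by-term: 3 * -6, 6 * 2, -4 * 6, 8 * 3, -3 * -6, 3 * 8, 9 * -2
Products: -18, 12, -24, 24, 18, 24, -18
Sum = -18 + 12 + -24 + 24 + 18 + 24 + -18 = 18

18


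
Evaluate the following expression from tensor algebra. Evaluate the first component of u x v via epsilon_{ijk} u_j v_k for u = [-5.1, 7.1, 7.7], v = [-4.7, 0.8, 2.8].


(u x v)_1 = sum_{j,k} epsilon_{1jk} u_j v_k. Only permutations of (1,2,3) contribute; the two non-zero terms are:
eps_{123} u_2 v_3 = 1 * 7.1 * 2.8 = 19.88
eps_{132} u_3 v_2 = -1 * 7.7 * 0.8 = -6.16
(u x v)_1 = 13.72

13.72


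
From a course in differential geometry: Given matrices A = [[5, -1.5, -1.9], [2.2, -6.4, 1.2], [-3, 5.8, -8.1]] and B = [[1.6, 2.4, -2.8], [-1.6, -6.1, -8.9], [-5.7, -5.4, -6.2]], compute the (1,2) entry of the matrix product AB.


(AB)_{ij} = sum_k A_{ik} B_{kj}.
For i=1, j=2:
A_{11} * B_{12} = 5 * 2.4 = 12
A_{12} * B_{22} = -1.5 * -6.1 = 9.15
A_{13} * B_{32} = -1.9 * -5.4 = 10.26
Sum = 12 + 9.15 + 10.26 = 31.41

31.41


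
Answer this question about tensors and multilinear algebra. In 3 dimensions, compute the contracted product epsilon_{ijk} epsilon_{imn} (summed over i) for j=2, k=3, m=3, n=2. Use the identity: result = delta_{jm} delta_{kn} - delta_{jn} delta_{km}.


Using the identity: epsilon_{ijk} epsilon_{imn} = delta_{jm} delta_{kn} - delta_{jn} delta_{km}.
delta_{23} = 0
delta_{32} = 0
delta_{22} = 1
delta_{33} = 1
Result = 0 * 0 - 1 * 1 = 0 - 1 = -1

-1


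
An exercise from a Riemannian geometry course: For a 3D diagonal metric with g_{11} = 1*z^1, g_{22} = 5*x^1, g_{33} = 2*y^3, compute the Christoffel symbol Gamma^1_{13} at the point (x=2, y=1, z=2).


For a diagonal metric, Gamma^k_{ij} = (1/2) g^{kk} (dg_{ik}/dx_j + dg_{jk}/dx_i - dg_{ij}/dx_k).
The metric is diagonal, so g_{ab} = 0 for a != b.
At the given point: g_{11} = 2, g_{22} = 10, g_{33} = 2
g^{11} = 1/2
dg_{11}/dx_3 = dg_{11}/dx_3 = 1
dg_{31}/dx_1 = 0 (off-diagonal)
dg_{13}/dx_1 = 0 (off-diagonal)
Numerator = 1 + 0 - 0 = 1
Gamma^1_{13} = 1 / (2 * 2) = 1/4

1/4


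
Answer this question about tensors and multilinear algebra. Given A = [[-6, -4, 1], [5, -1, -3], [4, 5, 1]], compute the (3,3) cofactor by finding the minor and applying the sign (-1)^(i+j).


To find cofactor C_{33}, delete row 3 and column 3.
The resulting 2x2 submatrix is: [[-6, -4], [5, -1]]
Minor M_{33} = -6*-1 - -4*5
  = 6 - -20 = 26
Sign = (-1)^(3+3) = (-1)^6 = 1
Cofactor C_{33} = 1 * 26 = 26

26


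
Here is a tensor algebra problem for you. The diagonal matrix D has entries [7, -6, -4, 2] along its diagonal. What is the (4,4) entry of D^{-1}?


For a diagonal matrix, the inverse has entries (D^{-1})_{ii} = 1/d_{ii}.
The diagonal entries are: d_{11} = 7, d_{22} = -6, d_{33} = -4, d_{44} = 2
We need (D^{-1})_{44} = 1/d_{44} = 1/2 = 1/2

1/2


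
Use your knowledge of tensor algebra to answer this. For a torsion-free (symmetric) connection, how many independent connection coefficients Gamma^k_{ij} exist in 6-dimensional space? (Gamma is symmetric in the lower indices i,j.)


Christoffel symbols Gamma^k_{ij} are symmetric in i,j, so there are d * d(d+1)/2 independent symbols.
d = 6
d(d+1)/2 = 6 * 7 / 2 = 21
Total = 6 * 21 = 126

126


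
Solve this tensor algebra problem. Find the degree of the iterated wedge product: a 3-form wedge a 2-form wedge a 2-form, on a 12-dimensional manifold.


The degree of a wedge product is the sum of the degrees of the individual forms.
Degrees: 3, 2, 2
Total degree = 3 + 2 + 2 = 7

7


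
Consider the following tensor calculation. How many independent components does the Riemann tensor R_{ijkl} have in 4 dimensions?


The Riemann tensor in d dimensions has d^2(d^2 - 1)/12 independent components.
d = 4, so d^2 = 16
d^2 - 1 = 15
d^2(d^2 - 1) = 16 * 15 = 240
Divide by 12: 240 / 12 = 20

20


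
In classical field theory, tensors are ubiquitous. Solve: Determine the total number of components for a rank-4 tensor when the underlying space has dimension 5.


The number of components of a rank-r tensor in d dimensions is d^r.
Here d = 5 and r = 4.
5^4 = 625

625


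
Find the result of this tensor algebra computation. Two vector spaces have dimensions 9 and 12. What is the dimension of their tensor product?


The dimension of a tensor product is the product of dimensions.
dim(V) = 9, dim(W) = 12
dim(V (x) W) = 9 * 12 = 108

108


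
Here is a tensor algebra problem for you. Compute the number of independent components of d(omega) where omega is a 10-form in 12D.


The exterior derivative of a p-form is a (p+1)-form.
Its number of independent components is C(n, p+1).
n = 12, p+1 = 11
C(12, 11) = 12

12


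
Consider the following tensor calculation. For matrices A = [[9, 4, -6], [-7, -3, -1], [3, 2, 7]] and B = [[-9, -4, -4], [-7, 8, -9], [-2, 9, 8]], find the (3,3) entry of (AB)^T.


(AB)^T_{ij} = (AB)_{ji} = sum_k A_{jk} B_{ki}.
For i=3, j=3 we need (AB)_{33}:
A_{31} * B_{13} = 3 * -4 = -12
A_{32} * B_{23} = 2 * -9 = -18
A_{33} * B_{33} = 7 * 8 = 56
Sum = -12 + -18 + 56 = 26

26


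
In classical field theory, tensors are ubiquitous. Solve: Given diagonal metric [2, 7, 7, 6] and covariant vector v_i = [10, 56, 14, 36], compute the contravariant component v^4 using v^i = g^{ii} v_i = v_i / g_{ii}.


To raise an index with a diagonal metric: v^i = v_i / g_{ii}.
For index 4: v_4 = 36, g_{44} = 6
v^4 = 36 / 6 = 6

6


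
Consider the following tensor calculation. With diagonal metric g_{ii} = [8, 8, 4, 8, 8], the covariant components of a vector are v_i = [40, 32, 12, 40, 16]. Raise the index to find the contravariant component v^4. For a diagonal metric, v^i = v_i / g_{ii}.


To raise an index with a diagonal metric: v^i = v_i / g_{ii}.
For index 4: v_4 = 40, g_{44} = 8
v^4 = 40 / 8 = 5

5


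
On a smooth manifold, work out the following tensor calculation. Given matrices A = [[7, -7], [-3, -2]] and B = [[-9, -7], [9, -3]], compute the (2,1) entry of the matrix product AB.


(AB)_{ij} = sum_k A_{ik} B_{kj}.
For i=2, j=1:
A_{21} * B_{11} = -3 * -9 = 27
A_{22} * B_{21} = -2 * 9 = -18
Sum = 27 + -18 = 9

9


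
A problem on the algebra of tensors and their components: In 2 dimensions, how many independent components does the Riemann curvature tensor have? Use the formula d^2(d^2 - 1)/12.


The Riemann tensor in d dimensions has d^2(d^2 - 1)/12 independent components.
d = 2, so d^2 = 4
d^2 - 1 = 3
d^2(d^2 - 1) = 4 * 3 = 12
Divide by 12: 12 / 12 = 1

1


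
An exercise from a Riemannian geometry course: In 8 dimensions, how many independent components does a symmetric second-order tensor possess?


A symmetric rank-2 tensor in d dimensions has d(d+1)/2 independent components.
d = 8
d(d+1)/2 = 8 * 9 / 2 = 72 / 2 = 36

36


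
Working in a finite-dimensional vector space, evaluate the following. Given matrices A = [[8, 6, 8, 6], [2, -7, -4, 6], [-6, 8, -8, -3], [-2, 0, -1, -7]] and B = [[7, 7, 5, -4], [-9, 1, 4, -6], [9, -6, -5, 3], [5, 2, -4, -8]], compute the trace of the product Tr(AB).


Tr(AB) = sum_i (AB)_{ii} where (AB)_{ii} = sum_k A_{ik} B_{ki}.
(AB)_{11} = 8*7 + 6*-9 + 8*9 + 6*5 = 104
(AB)_{22} = 2*7 + -7*1 + -4*-6 + 6*2 = 43
(AB)_{33} = -6*5 + 8*4 + -8*-5 + -3*-4 = 54
(AB)_{44} = -2*-4 + 0*-6 + -1*3 + -7*-8 = 61
Tr(AB) = 104 + 43 + 54 + 61 = 262

262


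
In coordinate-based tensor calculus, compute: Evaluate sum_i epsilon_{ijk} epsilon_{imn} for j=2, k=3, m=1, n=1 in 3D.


Using the identity: epsilon_{ijk} epsilon_{imn} = delta_{jm} delta_{kn} - delta_{jn} delta_{km}.
delta_{21} = 0
delta_{31} = 0
delta_{21} = 0
delta_{31} = 0
Result = 0 * 0 - 0 * 0 = 0 - 0 = 0

0


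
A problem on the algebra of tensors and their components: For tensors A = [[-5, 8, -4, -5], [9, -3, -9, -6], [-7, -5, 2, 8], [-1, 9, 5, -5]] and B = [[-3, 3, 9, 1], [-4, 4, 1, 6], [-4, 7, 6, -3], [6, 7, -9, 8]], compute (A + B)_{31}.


Tensor addition is component-wise: (A + B)_{ij} = A_{ij} + B_{ij}.
A_{31} = -7
B_{31} = -4
(A + B)_{31} = -7 + -4 = -11

-11


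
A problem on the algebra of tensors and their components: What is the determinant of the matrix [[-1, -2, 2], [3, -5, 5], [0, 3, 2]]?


Expanding along the first row, det(A) = a11*M_11 - a12*M_12 + a13*M_13, where M_1j is the (1,j) minor.
Minor M_11 = -5*2 - 5*3 = -25
Minor M_12 = 3*2 - 5*0 = 6
Minor M_13 = 3*3 - -5*0 = 9
det = -1*(-25) - -2*(6) + 2*(9)
    = 25 - -12 + 18
    = 55

55


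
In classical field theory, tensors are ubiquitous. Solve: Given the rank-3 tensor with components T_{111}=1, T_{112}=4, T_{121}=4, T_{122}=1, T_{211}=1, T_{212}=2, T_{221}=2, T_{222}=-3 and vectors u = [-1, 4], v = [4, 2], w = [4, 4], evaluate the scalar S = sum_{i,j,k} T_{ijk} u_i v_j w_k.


S = sum over i,j,k of T_{ijk} u_i v_j w_k. Expanding all 8 terms:
T_{111}*u_1*v_1*w_1 = 1*-1*4*4 = -16  (running total: -16)
T_{112}*u_1*v_1*w_2 = 4*-1*4*4 = -64  (running total: -80)
T_{121}*u_1*v_2*w_1 = 4*-1*2*4 = -32  (running total: -112)
T_{122}*u_1*v_2*w_2 = 1*-1*2*4 = -8  (running total: -120)
T_{211}*u_2*v_1*w_1 = 1*4*4*4 = 64  (running total: -56)
T_{212}*u_2*v_1*w_2 = 2*4*4*4 = 128  (running total: 72)
T_{221}*u_2*v_2*w_1 = 2*4*2*4 = 64  (running total: 136)
T_{222}*u_2*v_2*w_2 = -3*4*2*4 = -96  (running total: 40)
S = 40

40


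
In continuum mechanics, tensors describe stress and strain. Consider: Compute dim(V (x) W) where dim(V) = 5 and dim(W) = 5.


The dimension of a tensor product is the product of dimensions.
dim(V) = 5, dim(W) = 5
dim(V (x) W) = 5 * 5 = 25

25


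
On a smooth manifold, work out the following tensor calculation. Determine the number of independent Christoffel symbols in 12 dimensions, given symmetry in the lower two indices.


Christoffel symbols Gamma^k_{ij} are symmetric in i,j, so there are d * d(d+1)/2 independent symbols.
d = 12
d(d+1)/2 = 12 * 13 / 2 = 78
Total = 12 * 78 = 936

936


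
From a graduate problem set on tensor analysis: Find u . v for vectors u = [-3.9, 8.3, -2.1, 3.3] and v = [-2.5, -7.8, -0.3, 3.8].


The inner product u . v = sum of u_i * v_i.
Term-by-term: -3.9 * -2.5, 8.3 * -7.8, -2.1 * -0.3, 3.3 * 3.8
Products: 9.75, -64.74, 0.63, 12.54
Sum = 9.75 + -64.74 + 0.63 + 12.54 = -41.82

-41.82


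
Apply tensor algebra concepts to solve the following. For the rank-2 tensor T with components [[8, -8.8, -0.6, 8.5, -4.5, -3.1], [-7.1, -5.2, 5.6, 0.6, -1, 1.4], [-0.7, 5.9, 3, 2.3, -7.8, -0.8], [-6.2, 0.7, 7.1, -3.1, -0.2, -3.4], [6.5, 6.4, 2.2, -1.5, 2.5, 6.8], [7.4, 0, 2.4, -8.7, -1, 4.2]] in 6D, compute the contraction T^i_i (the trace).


The contraction (trace) of a rank-2 tensor is the sum of its diagonal elements.
Diagonal entries: A[1,1] = 8, A[2,2] = -5.2, A[3,3] = 3, A[4,4] = -3.1, A[5,5] = 2.5, A[6,6] = 4.2
Tr(A) = 8 + -5.2 + 3 + -3.1 + 2.5 + 4.2 = 9.4

9.4


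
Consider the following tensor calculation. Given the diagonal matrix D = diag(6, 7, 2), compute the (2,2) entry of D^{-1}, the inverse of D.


For a diagonal matrix, the inverse has entries (D^{-1})_{ii} = 1/d_{ii}.
The diagonal entries are: d_{11} = 6, d_{22} = 7, d_{33} = 2
We need (D^{-1})_{22} = 1/d_{22} = 1/7 = 1/7

1/7


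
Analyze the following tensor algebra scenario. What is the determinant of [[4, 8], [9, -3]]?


For a 2x2 matrix [[a, b], [c, d]], det = a*d - b*c.
a = 4, b = 8, c = 9, d = -3
a*d = 4 * -3 = -12
b*c = 8 * 9 = 72
det = -12 - 72 = -84

-84


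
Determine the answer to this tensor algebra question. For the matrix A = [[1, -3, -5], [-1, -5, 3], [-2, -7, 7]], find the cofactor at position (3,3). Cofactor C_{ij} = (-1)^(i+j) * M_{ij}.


To find cofactor C_{33}, delete row 3 and column 3.
The resulting 2x2 submatrix is: [[1, -3], [-1, -5]]
Minor M_{33} = 1*-5 - -3*-1
  = -5 - 3 = -8
Sign = (-1)^(3+3) = (-1)^6 = 1
Cofactor C_{33} = 1 * -8 = -8

-8


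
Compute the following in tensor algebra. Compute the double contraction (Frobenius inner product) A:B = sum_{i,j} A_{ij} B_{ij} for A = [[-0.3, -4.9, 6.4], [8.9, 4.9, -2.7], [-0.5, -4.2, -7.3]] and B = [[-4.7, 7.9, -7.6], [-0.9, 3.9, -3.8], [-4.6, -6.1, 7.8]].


A:B = sum over all i,j of A_{ij} * B_{ij}.
Row 1: -0.3*-4.7=1.41, -4.9*7.9=-38.71, 6.4*-7.6=-48.64 => row sum = -85.94
Row 2: 8.9*-0.9=-8.01, 4.9*3.9=19.11, -2.7*-3.8=10.26 => row sum = 21.36
Row 3: -0.5*-4.6=2.3, -4.2*-6.1=25.62, -7.3*7.8=-56.94 => row sum = -29.02
Total = -85.94 + 21.36 + -29.02 = -93.6

-93.6


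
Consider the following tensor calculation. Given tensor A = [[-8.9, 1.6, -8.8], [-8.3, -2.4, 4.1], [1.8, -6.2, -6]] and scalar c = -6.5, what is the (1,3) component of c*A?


Scalar multiplication: (cA)_{ij} = c * A_{ij}.
c = -6.5
A_{13} = -8.8
(cA)_{13} = -6.5 * -8.8 = 57.2

57.2


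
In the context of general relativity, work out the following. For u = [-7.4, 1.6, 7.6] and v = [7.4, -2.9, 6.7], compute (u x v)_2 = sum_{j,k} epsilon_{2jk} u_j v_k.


(u x v)_2 = sum_{j,k} epsilon_{2jk} u_j v_k. Only permutations of (1,2,3) contribute; the two non-zero terms are:
eps_{213} u_1 v_3 = -1 * -7.4 * 6.7 = 49.58
eps_{231} u_3 v_1 = 1 * 7.6 * 7.4 = 56.24
(u x v)_2 = 105.82

105.82


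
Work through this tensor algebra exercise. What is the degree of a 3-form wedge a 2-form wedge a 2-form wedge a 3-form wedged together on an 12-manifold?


The degree of a wedge product is the sum of the degrees of the individual forms.
Degrees: 3, 2, 2, 3
Total degree = 3 + 2 + 2 + 3 = 10

10
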